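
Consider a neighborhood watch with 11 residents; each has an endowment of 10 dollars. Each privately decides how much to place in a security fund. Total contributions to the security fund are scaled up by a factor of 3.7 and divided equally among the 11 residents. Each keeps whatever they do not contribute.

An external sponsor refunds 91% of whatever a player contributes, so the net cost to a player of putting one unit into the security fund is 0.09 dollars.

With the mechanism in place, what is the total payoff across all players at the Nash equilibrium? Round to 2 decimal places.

507.10 dollars

The effective private return per unit is now (3.7/11) / 0.09 = 3.7374 > 1, so every player's dominant strategy flips to full contribution.
At the Nash equilibrium everyone contributes 10. Group total payoff = 11 × (10 × 0.91 + 3.7 × 10) = 507.10.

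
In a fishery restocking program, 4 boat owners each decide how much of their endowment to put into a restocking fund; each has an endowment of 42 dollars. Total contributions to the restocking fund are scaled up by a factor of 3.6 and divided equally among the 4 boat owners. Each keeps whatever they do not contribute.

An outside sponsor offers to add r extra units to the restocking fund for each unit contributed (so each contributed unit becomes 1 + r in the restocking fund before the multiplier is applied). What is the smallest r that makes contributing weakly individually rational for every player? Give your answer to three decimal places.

With matching at rate r, one contributed unit becomes (1 + r) in the restocking fund and returns 3.6 × (1 + r) / 4 to the contributor.
Setting this equal to 1: 1 + r = 4/3.6 = 1.1111.
So the minimum matching rate is r = 1.1111 − 1 = 0.111.

0.111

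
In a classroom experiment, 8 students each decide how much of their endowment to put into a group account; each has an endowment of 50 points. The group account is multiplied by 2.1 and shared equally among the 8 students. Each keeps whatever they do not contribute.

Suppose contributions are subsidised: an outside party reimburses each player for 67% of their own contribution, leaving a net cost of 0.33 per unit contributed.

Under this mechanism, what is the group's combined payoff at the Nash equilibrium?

With the mechanism, a contributed unit returns (2.1/8) / 0.33 = 0.7955 per unit of net cost — still below 1 — so contributing 0 remains dominant for every player.
Everyone keeps their endowment and the group total is 8 × 50 = 400.

400.00 points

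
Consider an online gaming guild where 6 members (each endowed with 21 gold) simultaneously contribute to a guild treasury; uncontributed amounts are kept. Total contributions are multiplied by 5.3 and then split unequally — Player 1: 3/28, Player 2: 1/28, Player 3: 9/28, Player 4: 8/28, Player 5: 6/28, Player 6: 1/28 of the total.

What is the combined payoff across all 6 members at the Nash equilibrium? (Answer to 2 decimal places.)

Each unit j contributes comes back to j as 5.3 × (j's share), so j prefers to contribute only if that share exceeds 1/5.3 = 0.1887; otherwise keeping the unit dominates.
The shares above 0.1887 belong to Player 3, Player 4 and Player 5, contributing 21 each; the remaining 3 contribute 0. Total contributed: 63.
The guild treasury pays out 5.3 × 63 = 333.90 in total (split across the unequal shares, but the aggregate is all that matters for the group sum).
The 3 free-riders keep 21 each, adding 63. Group total = 63 + 333.90 = 396.90.

396.90 gold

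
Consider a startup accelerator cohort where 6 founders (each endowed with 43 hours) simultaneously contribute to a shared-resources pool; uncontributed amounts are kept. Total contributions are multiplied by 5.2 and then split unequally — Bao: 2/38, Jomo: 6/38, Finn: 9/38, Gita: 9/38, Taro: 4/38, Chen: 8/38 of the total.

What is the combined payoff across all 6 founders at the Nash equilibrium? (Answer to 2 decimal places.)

799.80 hours

Each unit j contributes comes back to j as 5.2 × (j's share), so j prefers to contribute only if that share exceeds 1/5.2 = 0.1923; otherwise keeping the unit dominates.
Finn, Gita and Chen clear that bar, contributing 43 each; the remaining 3 contribute 0. Total contributed: 129.
The shared-resources pool pays out 5.2 × 129 = 670.80 in total (split across the unequal shares, but the aggregate is all that matters for the group sum).
The 3 free-riders keep 43 each, adding 129. Group total = 129 + 670.80 = 799.80.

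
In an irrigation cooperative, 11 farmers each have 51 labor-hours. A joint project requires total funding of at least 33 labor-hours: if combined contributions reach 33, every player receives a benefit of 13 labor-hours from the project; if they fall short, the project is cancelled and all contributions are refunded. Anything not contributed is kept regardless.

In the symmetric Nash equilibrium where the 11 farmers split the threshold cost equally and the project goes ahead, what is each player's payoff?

61 labor-hours

Equal share of the threshold: 33/11 = 3.
At this profile no one gains by cutting their contribution: any cut drops the total below 33, the project is cancelled, contributions are refunded, and the deviator ends with 51, which is less than 51 − 3 + 13 = 61. Contributing more than 3 just wastes the excess. So contributing exactly 3 is a best response.
Each player's payoff: 51 − 3 + 13 = 61.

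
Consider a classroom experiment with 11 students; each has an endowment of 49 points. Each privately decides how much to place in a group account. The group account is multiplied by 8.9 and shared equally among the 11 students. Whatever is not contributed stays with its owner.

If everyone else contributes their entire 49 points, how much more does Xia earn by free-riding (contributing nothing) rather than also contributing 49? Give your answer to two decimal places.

Switching from a contribution of 49 to 0 lets Xia keep an extra 49 points, but lowers the group account by 49, which costs Xia their own share of that drop: 8.9/11 × 49 = 39.65.
Net gain = 49 − 39.65 = 9.35. The private return per contributed unit (0.8091) is below 1, so free-riding is indeed the best response regardless of what the others do.

9.35 points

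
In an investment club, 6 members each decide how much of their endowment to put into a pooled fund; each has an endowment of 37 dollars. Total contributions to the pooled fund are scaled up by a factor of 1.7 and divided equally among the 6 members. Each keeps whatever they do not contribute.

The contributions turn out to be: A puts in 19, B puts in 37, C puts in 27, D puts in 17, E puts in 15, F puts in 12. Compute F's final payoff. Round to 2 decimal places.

60.98 dollars

Total contributed: 19 + 37 + 27 + 17 + 15 + 12 = 127.
Each receives 1.7 × 127 / 6 = 35.98 from the pooled fund.
F keeps 37 − 12 = 25, so F's payoff is 25 + 35.98 = 60.98.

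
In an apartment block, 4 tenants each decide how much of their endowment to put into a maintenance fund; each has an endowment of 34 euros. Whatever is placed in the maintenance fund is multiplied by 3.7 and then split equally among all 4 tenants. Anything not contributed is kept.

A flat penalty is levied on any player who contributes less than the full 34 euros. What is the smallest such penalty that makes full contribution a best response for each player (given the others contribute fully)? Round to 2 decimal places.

Given the others contribute fully, the best deviation is to contribute 0 (any partial contribution still incurs the fine and gives up units whose private return 0.9250 is below 1).
Deviating from 34 to 0 saves 34 euros but forfeits the deviator's share of the drop in the maintenance fund: 3.7/4 × 34 = 31.45.
So the deviation gain is 34 − 31.45 = 2.55, and the fine must be at least 2.55 euros to wipe it out.

2.55 euros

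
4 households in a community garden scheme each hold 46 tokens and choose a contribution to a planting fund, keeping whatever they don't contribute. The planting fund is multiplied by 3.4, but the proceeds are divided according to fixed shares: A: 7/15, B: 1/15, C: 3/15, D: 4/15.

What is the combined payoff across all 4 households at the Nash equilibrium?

Player j's private return per contributed unit is 3.4 × (j's share). Contributing is weakly dominant for j when that share is at least 1/3.4 = 0.2941, and contributing 0 is dominant otherwise.
A alone (share 7/15) is above the threshold, contributing 46; the remaining 3 contribute 0. Total contributed: 46.
The planting fund pays out 3.4 × 46 = 156.40 in total (split across the unequal shares, but the aggregate is all that matters for the group sum).
The 3 free-riders keep 46 each, adding 138. Group total = 138 + 156.40 = 294.40.

294.40 tokens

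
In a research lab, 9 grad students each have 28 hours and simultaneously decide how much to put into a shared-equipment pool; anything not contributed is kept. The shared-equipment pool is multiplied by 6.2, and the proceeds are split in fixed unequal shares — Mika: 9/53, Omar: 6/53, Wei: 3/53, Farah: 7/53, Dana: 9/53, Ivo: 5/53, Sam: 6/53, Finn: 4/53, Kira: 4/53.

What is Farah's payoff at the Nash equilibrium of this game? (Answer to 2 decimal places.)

Each unit j contributes comes back to j as 6.2 × (j's share), so j prefers to contribute only if that share exceeds 1/6.2 = 0.1613; otherwise keeping the unit dominates.
Mika and Dana are above the threshold, contributing 28 each; the remaining 7 contribute 0. Total contributed: 56.
Farah keeps 28 and receives 6.2 × 56 × 7/53 = 45.86 from the shared-equipment pool, for a payoff of 73.86.

73.86 hours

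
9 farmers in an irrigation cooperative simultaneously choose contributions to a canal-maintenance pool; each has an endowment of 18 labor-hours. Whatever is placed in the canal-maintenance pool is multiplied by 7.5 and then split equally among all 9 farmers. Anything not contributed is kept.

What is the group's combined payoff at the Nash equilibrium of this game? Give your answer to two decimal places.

162.00 labor-hours

Each contributed unit returns 7.5/9 = 0.8333 to its contributor — below 1 — so contributing 0 is dominant for every player. At the Nash equilibrium everyone keeps their 18, and the group total is 9 × 18 = 162.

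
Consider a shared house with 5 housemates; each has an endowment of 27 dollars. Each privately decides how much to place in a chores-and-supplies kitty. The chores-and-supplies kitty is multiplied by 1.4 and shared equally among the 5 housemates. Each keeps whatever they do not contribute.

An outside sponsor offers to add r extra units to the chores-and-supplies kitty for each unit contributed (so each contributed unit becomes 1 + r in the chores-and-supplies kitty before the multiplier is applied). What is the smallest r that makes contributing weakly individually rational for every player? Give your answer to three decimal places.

2.571

With matching at rate r, one contributed unit becomes (1 + r) in the chores-and-supplies kitty and returns 1.4 × (1 + r) / 5 to the contributor.
Setting this equal to 1: 1 + r = 5/1.4 = 3.5714.
So the minimum matching rate is r = 3.5714 − 1 = 2.571.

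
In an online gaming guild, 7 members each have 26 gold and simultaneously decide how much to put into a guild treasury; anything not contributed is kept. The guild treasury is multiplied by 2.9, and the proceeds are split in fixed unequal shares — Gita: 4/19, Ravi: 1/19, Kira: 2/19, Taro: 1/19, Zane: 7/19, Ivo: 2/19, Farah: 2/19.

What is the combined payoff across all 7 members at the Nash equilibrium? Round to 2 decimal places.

For player j, contributing a unit is worthwhile iff 2.9 × (j's share) ≥ 1, i.e. iff j's share is at least 0.3448.
Only Zane (7/19) clears that bar, contributing 26; the remaining 6 contribute 0. Total contributed: 26.
The guild treasury pays out 2.9 × 26 = 75.40 in total (split across the unequal shares, but the aggregate is all that matters for the group sum).
The 6 free-riders keep 26 each, adding 156. Group total = 156 + 75.40 = 231.40.

231.40 gold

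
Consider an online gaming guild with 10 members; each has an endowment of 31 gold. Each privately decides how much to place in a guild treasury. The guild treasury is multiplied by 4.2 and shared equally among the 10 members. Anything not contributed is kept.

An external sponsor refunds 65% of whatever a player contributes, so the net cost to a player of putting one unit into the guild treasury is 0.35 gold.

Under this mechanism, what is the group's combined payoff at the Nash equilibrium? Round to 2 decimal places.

The effective private return per unit is now (4.2/10) / 0.35 = 1.2000 > 1, so every player's dominant strategy flips to full contribution.
So the Nash equilibrium is full contribution by all 10; the group earns 10 × (31 × 0.65 + 4.2 × 31) = 1503.50.

1503.50 gold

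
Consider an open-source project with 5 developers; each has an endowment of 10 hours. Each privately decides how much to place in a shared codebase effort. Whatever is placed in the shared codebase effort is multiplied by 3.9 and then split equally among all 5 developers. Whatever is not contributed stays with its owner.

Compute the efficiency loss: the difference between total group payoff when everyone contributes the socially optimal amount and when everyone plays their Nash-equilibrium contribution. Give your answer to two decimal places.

Each contributed unit returns 3.9/5 = 0.7800 to its contributor — below 1 — so contributing 0 is dominant for every player. At the Nash equilibrium everyone keeps their 10, and the group total is 5 × 10 = 50.
Each contributed unit returns 3.900 to the group as a whole (0.7800 to each of 5 players), which exceeds 1, so the social optimum is full contribution: group total = 3.900 × 50 = 195.00.
Efficiency loss = 195.00 − 50 = 145.00.

145.00 hours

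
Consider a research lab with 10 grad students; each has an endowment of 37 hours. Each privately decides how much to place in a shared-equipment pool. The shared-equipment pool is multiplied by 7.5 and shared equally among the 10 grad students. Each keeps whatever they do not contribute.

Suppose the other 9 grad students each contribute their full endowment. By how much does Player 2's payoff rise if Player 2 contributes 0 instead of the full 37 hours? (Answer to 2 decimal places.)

9.25 hours

Switching from a contribution of 37 to 0 lets Player 2 keep an extra 37 hours, but lowers the shared-equipment pool by 37, which costs Player 2 their own share of that drop: 7.5/10 × 37 = 27.75.
Net gain = 37 − 27.75 = 9.25. The private return per contributed unit (0.7500) is below 1, so free-riding is indeed the best response regardless of what the others do.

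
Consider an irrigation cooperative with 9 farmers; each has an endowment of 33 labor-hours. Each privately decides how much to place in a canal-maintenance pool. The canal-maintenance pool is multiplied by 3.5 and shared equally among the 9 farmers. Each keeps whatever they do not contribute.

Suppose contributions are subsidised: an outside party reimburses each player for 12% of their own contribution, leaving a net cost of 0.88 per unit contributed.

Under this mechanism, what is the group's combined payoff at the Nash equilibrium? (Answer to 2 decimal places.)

297.00 labor-hours

The effective private return is (3.5/9) / 0.88 = 0.4419, which is still under 1, so the mechanism doesn't change anyone's dominant strategy: zero contribution.
At the Nash equilibrium no one contributes; group total payoff = 9 × 33 = 297.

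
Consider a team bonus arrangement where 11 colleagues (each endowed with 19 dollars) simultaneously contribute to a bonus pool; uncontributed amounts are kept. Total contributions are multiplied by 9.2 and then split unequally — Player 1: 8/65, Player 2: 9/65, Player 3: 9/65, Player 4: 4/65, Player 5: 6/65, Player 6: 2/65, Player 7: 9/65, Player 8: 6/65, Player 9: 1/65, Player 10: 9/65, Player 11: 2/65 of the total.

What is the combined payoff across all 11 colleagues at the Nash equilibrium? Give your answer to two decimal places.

For player j, contributing a unit is worthwhile iff 9.2 × (j's share) ≥ 1, i.e. iff j's share is at least 0.1087.
Player 1, Player 2, Player 3, Player 7 and Player 10 clear that bar, contributing 19 each; the remaining 6 contribute 0. Total contributed: 95.
The bonus pool pays out 9.2 × 95 = 874.00 in total (split across the unequal shares, but the aggregate is all that matters for the group sum).
The 6 free-riders keep 19 each, adding 114. Group total = 114 + 874.00 = 988.00.

988.00 dollars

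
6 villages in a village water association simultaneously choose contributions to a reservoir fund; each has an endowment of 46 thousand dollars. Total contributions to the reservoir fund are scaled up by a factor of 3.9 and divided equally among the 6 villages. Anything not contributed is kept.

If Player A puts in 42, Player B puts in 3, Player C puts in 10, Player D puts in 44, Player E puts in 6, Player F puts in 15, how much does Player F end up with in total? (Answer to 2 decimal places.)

Total contributed: 42 + 3 + 10 + 44 + 6 + 15 = 120.
Each receives 3.9 × 120 / 6 = 78.00 from the reservoir fund.
Player F keeps 46 − 15 = 31, so Player F's payoff is 31 + 78.00 = 109.00.

109.00 thousand dollars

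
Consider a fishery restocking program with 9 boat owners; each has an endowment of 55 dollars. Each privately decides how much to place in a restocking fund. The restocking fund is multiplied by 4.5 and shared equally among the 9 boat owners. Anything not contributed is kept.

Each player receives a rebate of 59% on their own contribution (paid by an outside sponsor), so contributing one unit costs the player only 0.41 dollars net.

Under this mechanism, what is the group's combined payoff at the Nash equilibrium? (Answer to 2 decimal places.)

Under the mechanism each unit contributed yields (4.5/9) / 0.41 = 1.2195 back to its contributor per unit of net cost, which exceeds 1, making full contribution the dominant choice for everyone.
So the Nash equilibrium is full contribution by all 9; the group earns 9 × (55 × 0.59 + 4.5 × 55) = 2519.55.

2519.55 dollars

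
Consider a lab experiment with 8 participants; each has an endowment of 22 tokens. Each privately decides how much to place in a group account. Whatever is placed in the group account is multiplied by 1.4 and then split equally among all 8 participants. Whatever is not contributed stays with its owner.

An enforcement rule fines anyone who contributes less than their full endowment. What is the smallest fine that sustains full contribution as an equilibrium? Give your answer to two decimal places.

18.15 tokens

Given the others contribute fully, the best deviation is to contribute 0 (any partial contribution still incurs the fine and gives up units whose private return 0.1750 is below 1).
Deviating from 22 to 0 saves 22 tokens but forfeits the deviator's share of the drop in the group account: 1.4/8 × 22 = 3.85.
So the deviation gain is 22 − 3.85 = 18.15, and the fine must be at least 18.15 tokens to wipe it out.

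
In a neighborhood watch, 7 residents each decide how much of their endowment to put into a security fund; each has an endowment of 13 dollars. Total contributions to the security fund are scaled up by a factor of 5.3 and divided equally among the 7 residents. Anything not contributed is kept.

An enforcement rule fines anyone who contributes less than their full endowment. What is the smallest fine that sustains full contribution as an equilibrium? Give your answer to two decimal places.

Given the others contribute fully, the best deviation is to contribute 0 (any partial contribution still incurs the fine and gives up units whose private return 0.7571 is below 1).
Deviating from 13 to 0 saves 13 dollars but forfeits the deviator's share of the drop in the security fund: 5.3/7 × 13 = 9.84.
So the deviation gain is 13 − 9.84 = 3.16, and the fine must be at least 3.16 dollars to wipe it out.

3.16 dollars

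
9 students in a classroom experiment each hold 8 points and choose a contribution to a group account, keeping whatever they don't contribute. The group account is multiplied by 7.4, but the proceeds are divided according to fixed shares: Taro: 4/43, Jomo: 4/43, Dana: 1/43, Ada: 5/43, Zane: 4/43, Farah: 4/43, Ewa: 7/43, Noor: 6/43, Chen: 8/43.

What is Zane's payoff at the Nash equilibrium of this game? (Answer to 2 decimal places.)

24.52 points

Player j's private return per contributed unit is 7.4 × (j's share). Contributing is weakly dominant for j when that share is at least 1/7.4 = 0.1351, and contributing 0 is dominant otherwise.
The shares above 0.1351 belong to Ewa, Noor and Chen, contributing 8 each; the remaining 6 contribute 0. Total contributed: 24.
Zane keeps 8 and receives 7.4 × 24 × 4/43 = 16.52 from the group account, for a payoff of 24.52.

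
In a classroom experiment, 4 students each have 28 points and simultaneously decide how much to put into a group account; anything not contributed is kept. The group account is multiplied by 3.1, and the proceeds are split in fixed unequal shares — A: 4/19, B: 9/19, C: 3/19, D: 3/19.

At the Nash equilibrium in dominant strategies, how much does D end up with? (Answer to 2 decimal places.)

41.71 points

A player with share s gets back 3.1·s per unit contributed, so full contribution is dominant for anyone with s > 1/3.1 = 0.3226 and zero contribution is dominant for anyone below.
B alone (share 9/19) is above the threshold, contributing 28; the remaining 3 contribute 0. Total contributed: 28.
D keeps 28 and receives 3.1 × 28 × 3/19 = 13.71 from the group account, for a payoff of 41.71.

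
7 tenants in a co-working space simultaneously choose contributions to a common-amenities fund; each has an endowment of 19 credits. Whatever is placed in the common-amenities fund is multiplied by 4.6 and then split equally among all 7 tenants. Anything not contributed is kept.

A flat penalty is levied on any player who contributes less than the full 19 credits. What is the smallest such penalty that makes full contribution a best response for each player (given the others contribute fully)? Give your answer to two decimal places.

6.51 credits

Given the others contribute fully, the best deviation is to contribute 0 (any partial contribution still incurs the fine and gives up units whose private return 0.6571 is below 1).
Deviating from 19 to 0 saves 19 credits but forfeits the deviator's share of the drop in the common-amenities fund: 4.6/7 × 19 = 12.49.
So the deviation gain is 19 − 12.49 = 6.51, and the fine must be at least 6.51 credits to wipe it out.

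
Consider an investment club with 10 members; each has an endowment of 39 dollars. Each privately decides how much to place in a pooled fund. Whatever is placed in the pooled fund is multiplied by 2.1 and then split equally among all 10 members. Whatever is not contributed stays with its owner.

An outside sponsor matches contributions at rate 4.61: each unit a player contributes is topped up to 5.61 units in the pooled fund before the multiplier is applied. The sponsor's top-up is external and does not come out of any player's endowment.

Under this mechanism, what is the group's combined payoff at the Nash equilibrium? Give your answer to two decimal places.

Under the mechanism each unit contributed yields 2.1 × 5.61 / 10 = 1.1781 back to its contributor per unit of net cost, which exceeds 1, making full contribution the dominant choice for everyone.
At the Nash equilibrium everyone contributes 39. Group total payoff = 2.1 × 5.61 × 390 = 4594.59.

4594.59 dollars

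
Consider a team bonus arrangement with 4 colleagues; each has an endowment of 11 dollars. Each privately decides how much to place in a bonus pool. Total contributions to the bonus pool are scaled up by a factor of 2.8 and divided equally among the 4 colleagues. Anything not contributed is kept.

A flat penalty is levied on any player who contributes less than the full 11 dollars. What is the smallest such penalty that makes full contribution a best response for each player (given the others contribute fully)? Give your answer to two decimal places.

Given the others contribute fully, the best deviation is to contribute 0 (any partial contribution still incurs the fine and gives up units whose private return 0.7000 is below 1).
Deviating from 11 to 0 saves 11 dollars but forfeits the deviator's share of the drop in the bonus pool: 2.8/4 × 11 = 7.70.
So the deviation gain is 11 − 7.70 = 3.30, and the fine must be at least 3.30 dollars to wipe it out.

3.30 dollars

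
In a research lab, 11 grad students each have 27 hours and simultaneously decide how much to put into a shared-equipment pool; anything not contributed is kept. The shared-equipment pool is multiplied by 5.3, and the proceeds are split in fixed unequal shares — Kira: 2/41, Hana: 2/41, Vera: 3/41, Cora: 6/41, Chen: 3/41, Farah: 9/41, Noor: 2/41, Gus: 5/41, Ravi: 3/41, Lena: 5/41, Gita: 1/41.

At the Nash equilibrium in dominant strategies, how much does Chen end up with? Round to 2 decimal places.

37.47 hours

A player with share s gets back 5.3·s per unit contributed, so full contribution is dominant for anyone with s > 1/5.3 = 0.1887 and zero contribution is dominant for anyone below.
Farah alone (share 9/41) is above the threshold, contributing 27; the remaining 10 contribute 0. Total contributed: 27.
Chen keeps 27 and receives 5.3 × 27 × 3/41 = 10.47 from the shared-equipment pool, for a payoff of 37.47.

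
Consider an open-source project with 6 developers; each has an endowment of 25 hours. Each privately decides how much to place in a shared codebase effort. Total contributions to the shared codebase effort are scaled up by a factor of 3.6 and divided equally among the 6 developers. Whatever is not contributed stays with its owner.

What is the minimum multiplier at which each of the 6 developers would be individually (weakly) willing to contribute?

A contributed unit returns (multiplier)/6 to its contributor.
This reaches 1 exactly when the multiplier is 6.

6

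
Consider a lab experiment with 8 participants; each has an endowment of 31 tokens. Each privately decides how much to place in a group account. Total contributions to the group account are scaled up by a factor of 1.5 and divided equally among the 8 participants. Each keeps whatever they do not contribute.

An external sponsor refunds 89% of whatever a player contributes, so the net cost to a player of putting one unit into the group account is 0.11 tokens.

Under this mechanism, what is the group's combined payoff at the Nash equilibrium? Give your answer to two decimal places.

592.72 tokens

Under the mechanism each unit contributed yields (1.5/8) / 0.11 = 1.7045 back to its contributor per unit of net cost, which exceeds 1, making full contribution the dominant choice for everyone.
So the Nash equilibrium is full contribution by all 8; the group earns 8 × (31 × 0.89 + 1.5 × 31) = 592.72.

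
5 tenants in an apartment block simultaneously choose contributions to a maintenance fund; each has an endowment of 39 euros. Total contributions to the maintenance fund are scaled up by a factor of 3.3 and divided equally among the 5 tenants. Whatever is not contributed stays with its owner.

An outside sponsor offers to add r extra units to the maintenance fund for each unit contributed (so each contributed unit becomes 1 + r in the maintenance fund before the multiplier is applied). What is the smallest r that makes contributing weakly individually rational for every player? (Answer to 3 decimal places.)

0.515

With matching at rate r, one contributed unit becomes (1 + r) in the maintenance fund and returns 3.3 × (1 + r) / 5 to the contributor.
Setting this equal to 1: 1 + r = 5/3.3 = 1.5152.
So the minimum matching rate is r = 1.5152 − 1 = 0.515.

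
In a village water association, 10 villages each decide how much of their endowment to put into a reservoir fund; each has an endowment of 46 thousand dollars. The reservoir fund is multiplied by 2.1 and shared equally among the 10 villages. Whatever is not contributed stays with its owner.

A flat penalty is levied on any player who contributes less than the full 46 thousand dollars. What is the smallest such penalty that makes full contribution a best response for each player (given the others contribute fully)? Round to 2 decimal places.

Given the others contribute fully, the best deviation is to contribute 0 (any partial contribution still incurs the fine and gives up units whose private return 0.2100 is below 1).
Deviating from 46 to 0 saves 46 thousand dollars but forfeits the deviator's share of the drop in the reservoir fund: 2.1/10 × 46 = 9.66.
So the deviation gain is 46 − 9.66 = 36.34, and the fine must be at least 36.34 thousand dollars to wipe it out.

36.34 thousand dollars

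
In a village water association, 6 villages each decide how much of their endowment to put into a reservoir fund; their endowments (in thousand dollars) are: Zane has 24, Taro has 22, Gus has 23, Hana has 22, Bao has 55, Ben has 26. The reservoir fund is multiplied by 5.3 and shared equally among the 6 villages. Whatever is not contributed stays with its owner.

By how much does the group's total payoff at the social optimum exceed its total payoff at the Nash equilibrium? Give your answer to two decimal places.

739.60 thousand dollars

The private return per contributed unit is 5.3/6 = 0.8833 < 1 for every player regardless of endowment, so the Nash equilibrium is zero contribution and the group total is Σ E_j = 24 + 22 + 23 + 22 + 55 + 26 = 172.
Each contributed unit returns 5.300 to the group, so the social optimum is full contribution by everyone: group total = 5.300 × 172 = 911.60.
Efficiency loss = (5.300 − 1) × 172 = 739.60.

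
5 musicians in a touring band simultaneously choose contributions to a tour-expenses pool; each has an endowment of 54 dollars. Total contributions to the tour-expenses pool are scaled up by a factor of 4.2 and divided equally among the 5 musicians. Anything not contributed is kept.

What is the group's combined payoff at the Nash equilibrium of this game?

Each contributed unit returns 4.2/5 = 0.8400 to its contributor — below 1 — so contributing 0 is dominant for every player. At the Nash equilibrium everyone keeps their 54, and the group total is 5 × 54 = 270.

270.00 dollars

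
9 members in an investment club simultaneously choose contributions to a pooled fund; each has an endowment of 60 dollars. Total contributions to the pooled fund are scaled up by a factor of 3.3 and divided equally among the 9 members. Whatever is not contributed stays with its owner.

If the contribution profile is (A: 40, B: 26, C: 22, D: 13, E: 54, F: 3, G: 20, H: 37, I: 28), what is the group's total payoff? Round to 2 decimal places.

1098.90 dollars

Total contributed: 40 + 26 + 22 + 13 + 54 + 3 + 20 + 37 + 28 = 243; total kept: 9 × 60 − 243 = 297.
The pooled fund pays out 3.3 × 243 = 801.90 in aggregate.
Group total = 297 + 801.90 = 1098.90.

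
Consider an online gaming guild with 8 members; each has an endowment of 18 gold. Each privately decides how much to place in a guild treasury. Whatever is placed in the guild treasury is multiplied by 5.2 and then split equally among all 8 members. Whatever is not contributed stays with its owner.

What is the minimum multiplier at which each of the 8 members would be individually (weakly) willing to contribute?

A contributed unit returns (multiplier)/8 to its contributor.
This reaches 1 exactly when the multiplier is 8.

8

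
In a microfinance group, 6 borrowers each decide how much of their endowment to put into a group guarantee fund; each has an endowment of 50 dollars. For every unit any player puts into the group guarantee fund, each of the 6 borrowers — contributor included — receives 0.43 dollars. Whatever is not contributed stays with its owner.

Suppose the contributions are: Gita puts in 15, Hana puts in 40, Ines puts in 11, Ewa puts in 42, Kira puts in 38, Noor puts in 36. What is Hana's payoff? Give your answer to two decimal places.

88.26 dollars

Total contributed: 15 + 40 + 11 + 42 + 38 + 36 = 182.
Each receives 0.43 × 182 = 78.26 from the group guarantee fund.
Hana keeps 50 − 40 = 10, so Hana's payoff is 10 + 78.26 = 88.26.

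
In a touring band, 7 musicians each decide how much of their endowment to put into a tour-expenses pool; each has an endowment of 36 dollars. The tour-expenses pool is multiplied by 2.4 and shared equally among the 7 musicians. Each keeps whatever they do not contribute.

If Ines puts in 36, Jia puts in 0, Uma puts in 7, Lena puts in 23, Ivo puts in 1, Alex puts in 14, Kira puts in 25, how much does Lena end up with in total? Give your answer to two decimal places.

Total contributed: 36 + 0 + 7 + 23 + 1 + 14 + 25 = 106.
Each receives 2.4 × 106 / 7 = 36.34 from the tour-expenses pool.
Lena keeps 36 − 23 = 13, so Lena's payoff is 13 + 36.34 = 49.34.

49.34 dollars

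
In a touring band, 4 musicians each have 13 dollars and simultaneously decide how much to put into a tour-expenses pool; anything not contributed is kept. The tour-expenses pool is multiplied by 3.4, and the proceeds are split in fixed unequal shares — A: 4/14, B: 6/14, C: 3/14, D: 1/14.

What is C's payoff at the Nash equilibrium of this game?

For player j, contributing a unit is worthwhile iff 3.4 × (j's share) ≥ 1, i.e. iff j's share is at least 0.2941.
The only share above 0.2941 is B's 6/14, contributing 13; the remaining 3 contribute 0. Total contributed: 13.
C keeps 13 and receives 3.4 × 13 × 3/14 = 9.47 from the tour-expenses pool, for a payoff of 22.47.

22.47 dollars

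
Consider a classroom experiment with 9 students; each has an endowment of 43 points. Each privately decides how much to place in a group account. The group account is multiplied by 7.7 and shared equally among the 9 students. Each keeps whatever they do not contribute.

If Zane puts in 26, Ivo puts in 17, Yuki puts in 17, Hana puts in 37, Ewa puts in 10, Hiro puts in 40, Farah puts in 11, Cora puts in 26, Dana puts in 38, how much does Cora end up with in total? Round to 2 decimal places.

206.93 points

Total contributed: 26 + 17 + 17 + 37 + 10 + 40 + 11 + 26 + 38 = 222.
Each receives 7.7 × 222 / 9 = 189.93 from the group account.
Cora keeps 43 − 26 = 17, so Cora's payoff is 17 + 189.93 = 206.93.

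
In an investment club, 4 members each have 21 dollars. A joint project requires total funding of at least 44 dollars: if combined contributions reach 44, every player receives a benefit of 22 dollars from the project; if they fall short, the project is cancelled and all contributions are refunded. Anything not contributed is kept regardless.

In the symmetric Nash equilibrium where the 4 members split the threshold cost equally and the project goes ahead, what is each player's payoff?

32 dollars

Equal share of the threshold: 44/4 = 11.
At this profile no one gains by cutting their contribution: any cut drops the total below 44, the project is cancelled, contributions are refunded, and the deviator ends with 21, which is less than 21 − 11 + 22 = 32. Contributing more than 11 just wastes the excess. So contributing exactly 11 is a best response.
Each player's payoff: 21 − 11 + 22 = 32.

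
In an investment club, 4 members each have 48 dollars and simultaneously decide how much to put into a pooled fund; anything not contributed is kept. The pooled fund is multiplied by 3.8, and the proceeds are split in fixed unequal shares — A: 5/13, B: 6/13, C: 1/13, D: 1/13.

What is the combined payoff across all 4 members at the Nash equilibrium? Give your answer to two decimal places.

Player j's private return per contributed unit is 3.8 × (j's share). Contributing is weakly dominant for j when that share is at least 1/3.8 = 0.2632, and contributing 0 is dominant otherwise.
A and B clear that bar, contributing 48 each; the remaining 2 contribute 0. Total contributed: 96.
The pooled fund pays out 3.8 × 96 = 364.80 in total (split across the unequal shares, but the aggregate is all that matters for the group sum).
The 2 free-riders keep 48 each, adding 96. Group total = 96 + 364.80 = 460.80.

460.80 dollars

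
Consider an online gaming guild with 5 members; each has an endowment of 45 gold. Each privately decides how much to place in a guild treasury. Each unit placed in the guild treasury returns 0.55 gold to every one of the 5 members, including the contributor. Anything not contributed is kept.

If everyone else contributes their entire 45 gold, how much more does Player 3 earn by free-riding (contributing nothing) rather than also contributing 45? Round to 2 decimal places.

Switching from a contribution of 45 to 0 lets Player 3 keep an extra 45 gold, but lowers the guild treasury by 45, which costs Player 3 their own share of that drop: 0.55 × 45 = 24.75.
Net gain = 45 − 24.75 = 20.25. The private return per contributed unit (0.55) is below 1, so free-riding is indeed the best response regardless of what the others do.

20.25 gold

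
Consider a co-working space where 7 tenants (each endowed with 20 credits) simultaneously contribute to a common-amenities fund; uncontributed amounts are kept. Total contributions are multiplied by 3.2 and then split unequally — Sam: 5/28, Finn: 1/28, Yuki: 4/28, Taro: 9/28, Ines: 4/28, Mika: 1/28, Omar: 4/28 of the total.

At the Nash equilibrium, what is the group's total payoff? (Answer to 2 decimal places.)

184.00 credits

Player j's private return per contributed unit is 3.2 × (j's share). Contributing is weakly dominant for j when that share is at least 1/3.2 = 0.3125, and contributing 0 is dominant otherwise.
Only Taro (9/28) clears that bar, contributing 20; the remaining 6 contribute 0. Total contributed: 20.
The common-amenities fund pays out 3.2 × 20 = 64.00 in total (split across the unequal shares, but the aggregate is all that matters for the group sum).
The 6 free-riders keep 20 each, adding 120. Group total = 120 + 64.00 = 184.00.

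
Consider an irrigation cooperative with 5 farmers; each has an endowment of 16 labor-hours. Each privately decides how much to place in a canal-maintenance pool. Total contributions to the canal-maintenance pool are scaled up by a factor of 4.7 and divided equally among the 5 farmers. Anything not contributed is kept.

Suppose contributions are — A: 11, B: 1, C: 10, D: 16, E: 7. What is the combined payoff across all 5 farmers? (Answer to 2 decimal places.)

246.50 labor-hours

Total contributed: 11 + 1 + 10 + 16 + 7 = 45; total kept: 5 × 16 − 45 = 35.
The canal-maintenance pool pays out 4.7 × 45 = 211.50 in aggregate.
Group total = 35 + 211.50 = 246.50.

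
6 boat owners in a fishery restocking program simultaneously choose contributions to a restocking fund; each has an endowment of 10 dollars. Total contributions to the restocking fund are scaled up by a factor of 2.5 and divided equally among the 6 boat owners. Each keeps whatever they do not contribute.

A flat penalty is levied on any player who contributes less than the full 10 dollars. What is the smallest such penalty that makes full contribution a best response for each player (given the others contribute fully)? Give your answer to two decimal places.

5.83 dollars

Given the others contribute fully, the best deviation is to contribute 0 (any partial contribution still incurs the fine and gives up units whose private return 0.4167 is below 1).
Deviating from 10 to 0 saves 10 dollars but forfeits the deviator's share of the drop in the restocking fund: 2.5/6 × 10 = 4.17.
So the deviation gain is 10 − 4.17 = 5.83, and the fine must be at least 5.83 dollars to wipe it out.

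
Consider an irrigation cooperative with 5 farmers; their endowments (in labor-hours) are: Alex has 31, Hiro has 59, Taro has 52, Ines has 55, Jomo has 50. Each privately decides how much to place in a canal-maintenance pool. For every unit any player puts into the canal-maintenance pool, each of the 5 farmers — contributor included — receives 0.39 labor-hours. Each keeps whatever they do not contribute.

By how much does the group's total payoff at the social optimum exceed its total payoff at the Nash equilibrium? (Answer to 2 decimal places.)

The private return per contributed unit is 0.39 < 1 for everyone, so the Nash equilibrium is zero contribution and the group total is Σ E_j = 31 + 59 + 52 + 55 + 50 = 247.
Each contributed unit returns 1.950 to the group, so the social optimum is full contribution by everyone: group total = 1.950 × 247 = 481.65.
Efficiency loss = (1.950 − 1) × 247 = 234.65.

234.65 labor-hours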